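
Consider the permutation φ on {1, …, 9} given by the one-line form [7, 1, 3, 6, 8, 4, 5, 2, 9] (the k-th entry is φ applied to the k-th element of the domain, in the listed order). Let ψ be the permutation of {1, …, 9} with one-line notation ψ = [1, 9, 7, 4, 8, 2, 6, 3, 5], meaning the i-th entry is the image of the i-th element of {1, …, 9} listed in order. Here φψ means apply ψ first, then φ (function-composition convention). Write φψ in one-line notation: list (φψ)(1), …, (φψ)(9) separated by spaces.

For each element, apply ψ then φ: 1 → 1 → 7; 2 → 9 → 9; 3 → 7 → 5; 4 → 4 → 6; 5 → 8 → 2; 6 → 2 → 1; 7 → 6 → 4; 8 → 3 → 3; 9 → 5 → 8.
Collecting the images, φψ = [7 9 5 6 2 1 4 3 8].

7 9 5 6 2 1 4 3 8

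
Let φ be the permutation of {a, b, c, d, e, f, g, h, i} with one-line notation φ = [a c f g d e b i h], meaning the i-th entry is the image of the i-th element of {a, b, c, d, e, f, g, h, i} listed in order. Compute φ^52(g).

Tracing g → b → … returns to g after 6 steps, so g lies in a 6-cycle (b c f e d g).
Powers repeat with period 6 on this cycle, and 52 mod 6 = 4, so φ^52(g) = φ^4(g).
Stepping 4 places around the cycle: g → b → c → f → e.

e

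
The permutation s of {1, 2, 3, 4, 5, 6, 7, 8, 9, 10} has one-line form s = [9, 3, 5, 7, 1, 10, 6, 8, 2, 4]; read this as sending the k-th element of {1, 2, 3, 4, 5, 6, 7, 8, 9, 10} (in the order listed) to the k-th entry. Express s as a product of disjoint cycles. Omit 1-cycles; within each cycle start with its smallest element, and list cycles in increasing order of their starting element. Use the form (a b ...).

(1 9 2 3 5)(4 7 6 10)

From 1: 1 → 9 → 2 → 3 → 5 → 1, closing the cycle (1 9 2 3 5).
Repeating from the next unused element and collecting all non-trivial cycles gives (1 9 2 3 5)(4 7 6 10).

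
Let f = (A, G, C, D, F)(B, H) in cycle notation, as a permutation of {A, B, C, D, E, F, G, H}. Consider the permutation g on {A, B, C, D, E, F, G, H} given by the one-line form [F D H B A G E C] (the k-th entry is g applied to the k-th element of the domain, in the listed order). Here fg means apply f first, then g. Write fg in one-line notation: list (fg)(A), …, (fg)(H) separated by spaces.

E C B G A F H D

(fg)(x) = g(f(x)). Computing each image: g(f(A)) = g(G) = E, g(f(B)) = g(H) = C, g(f(C)) = g(D) = B, g(f(D)) = g(F) = G, g(f(E)) = g(E) = A, g(f(F)) = g(A) = F, g(f(G)) = g(C) = H, g(f(H)) = g(B) = D.
Hence fg = [E C B G A F H D].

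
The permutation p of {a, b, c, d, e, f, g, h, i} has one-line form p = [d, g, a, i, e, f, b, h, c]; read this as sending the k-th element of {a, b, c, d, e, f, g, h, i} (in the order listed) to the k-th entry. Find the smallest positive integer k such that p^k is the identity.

4

Writing p as disjoint cycles, the cycle lengths are 4, 2, 1, 1, 1.
Since disjoint cycles commute, ord(p) = lcm(4, 2) = 4.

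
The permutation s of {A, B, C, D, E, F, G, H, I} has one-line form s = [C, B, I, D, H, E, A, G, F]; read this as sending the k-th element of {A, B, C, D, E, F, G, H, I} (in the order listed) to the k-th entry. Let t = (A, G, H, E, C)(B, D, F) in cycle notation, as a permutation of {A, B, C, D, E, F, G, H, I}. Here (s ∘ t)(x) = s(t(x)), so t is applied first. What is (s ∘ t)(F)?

First apply t: t(F) = B, then s(B) = B. Thus (s ∘ t)(F) = B.

B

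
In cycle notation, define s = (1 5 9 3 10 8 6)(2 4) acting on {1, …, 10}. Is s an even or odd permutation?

odd

The cycle lengths are 7, 2, 1.
A cycle of length ℓ contributes ℓ−1 transpositions, so s is a product of 6 + 1 = 7 transpositions — odd.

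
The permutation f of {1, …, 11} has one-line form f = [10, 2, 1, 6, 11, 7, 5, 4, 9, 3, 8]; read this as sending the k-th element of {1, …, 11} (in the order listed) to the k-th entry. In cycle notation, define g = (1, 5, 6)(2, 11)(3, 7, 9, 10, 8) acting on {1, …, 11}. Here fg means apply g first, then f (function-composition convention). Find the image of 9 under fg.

3

(fg)(9) = f(g(9)). g(9) = 10, then f(10) = 3. So (fg)(9) = 3.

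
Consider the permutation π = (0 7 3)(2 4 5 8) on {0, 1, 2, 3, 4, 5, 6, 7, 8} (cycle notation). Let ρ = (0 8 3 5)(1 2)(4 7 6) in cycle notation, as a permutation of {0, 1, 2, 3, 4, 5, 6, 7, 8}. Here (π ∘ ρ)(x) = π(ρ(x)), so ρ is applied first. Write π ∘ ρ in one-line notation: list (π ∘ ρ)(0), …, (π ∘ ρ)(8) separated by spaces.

2 4 1 8 3 7 5 6 0

(π ∘ ρ)(x) = π(ρ(x)). Computing each image: π(ρ(0)) = π(8) = 2, π(ρ(1)) = π(2) = 4, π(ρ(2)) = π(1) = 1, π(ρ(3)) = π(5) = 8, π(ρ(4)) = π(7) = 3, π(ρ(5)) = π(0) = 7, π(ρ(6)) = π(4) = 5, π(ρ(7)) = π(6) = 6, π(ρ(8)) = π(3) = 0.
Hence π ∘ ρ = [2 4 1 8 3 7 5 6 0].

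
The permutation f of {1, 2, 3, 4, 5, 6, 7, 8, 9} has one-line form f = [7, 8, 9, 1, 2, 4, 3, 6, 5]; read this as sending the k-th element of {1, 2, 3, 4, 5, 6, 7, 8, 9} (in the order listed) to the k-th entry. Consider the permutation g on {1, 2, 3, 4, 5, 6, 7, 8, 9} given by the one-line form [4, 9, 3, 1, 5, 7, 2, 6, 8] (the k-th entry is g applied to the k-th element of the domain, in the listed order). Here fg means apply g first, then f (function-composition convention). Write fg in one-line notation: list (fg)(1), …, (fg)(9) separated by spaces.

(fg)(x) = f(g(x)). Computing each image: f(g(1)) = f(4) = 1, f(g(2)) = f(9) = 5, f(g(3)) = f(3) = 9, f(g(4)) = f(1) = 7, f(g(5)) = f(5) = 2, f(g(6)) = f(7) = 3, f(g(7)) = f(2) = 8, f(g(8)) = f(6) = 4, f(g(9)) = f(8) = 6.
Hence fg = [1 5 9 7 2 3 8 4 6].

1 5 9 7 2 3 8 4 6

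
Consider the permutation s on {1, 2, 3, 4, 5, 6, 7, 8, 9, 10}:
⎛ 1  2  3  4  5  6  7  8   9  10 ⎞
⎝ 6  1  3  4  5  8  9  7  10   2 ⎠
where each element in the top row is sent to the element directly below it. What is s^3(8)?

Tracing 8 → 7 → … returns to 8 after 7 steps, so 8 lies in a 7-cycle (1, 6, 8, 7, 9, 10, 2).
Advancing 3 steps from 8: 8 → 7 → 9 → 10.

10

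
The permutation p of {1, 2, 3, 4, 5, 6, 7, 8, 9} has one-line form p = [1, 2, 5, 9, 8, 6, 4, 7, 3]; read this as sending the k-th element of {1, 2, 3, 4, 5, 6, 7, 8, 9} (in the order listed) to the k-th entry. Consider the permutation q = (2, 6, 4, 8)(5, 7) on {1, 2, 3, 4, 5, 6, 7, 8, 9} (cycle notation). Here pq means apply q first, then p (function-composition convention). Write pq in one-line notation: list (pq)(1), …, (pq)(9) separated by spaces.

1 6 5 7 4 9 8 2 3

(pq)(x) = p(q(x)). Computing each image: p(q(1)) = p(1) = 1, p(q(2)) = p(6) = 6, p(q(3)) = p(3) = 5, p(q(4)) = p(8) = 7, p(q(5)) = p(7) = 4, p(q(6)) = p(4) = 9, p(q(7)) = p(5) = 8, p(q(8)) = p(2) = 2, p(q(9)) = p(9) = 3.
Hence pq = [1 6 5 7 4 9 8 2 3].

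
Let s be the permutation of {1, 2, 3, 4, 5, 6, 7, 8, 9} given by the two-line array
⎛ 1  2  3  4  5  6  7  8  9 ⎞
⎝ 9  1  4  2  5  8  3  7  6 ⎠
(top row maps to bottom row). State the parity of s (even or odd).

odd

In disjoint-cycle form the cycle lengths are 8, 1.
A cycle of length ℓ contributes ℓ−1 transpositions, so s is a product of 7 transpositions — odd.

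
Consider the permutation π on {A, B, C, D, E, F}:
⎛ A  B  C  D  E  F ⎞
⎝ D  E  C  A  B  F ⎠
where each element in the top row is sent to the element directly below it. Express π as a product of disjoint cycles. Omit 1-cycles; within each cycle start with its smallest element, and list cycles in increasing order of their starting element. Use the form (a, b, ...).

From A: A → D → A, closing the cycle (A, D).
Repeating from the next unused element and collecting all non-trivial cycles gives (A, D)(B, E).

(A, D)(B, E)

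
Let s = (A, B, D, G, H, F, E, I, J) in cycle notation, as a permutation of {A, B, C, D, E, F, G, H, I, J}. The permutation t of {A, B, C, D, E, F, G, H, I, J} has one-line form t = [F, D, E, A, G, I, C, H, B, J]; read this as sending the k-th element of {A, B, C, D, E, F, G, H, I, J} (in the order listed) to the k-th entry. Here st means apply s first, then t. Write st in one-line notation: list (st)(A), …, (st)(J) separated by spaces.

D A E C B G H I J F

(st)(x) = t(s(x)). Computing each image: t(s(A)) = t(B) = D, t(s(B)) = t(D) = A, t(s(C)) = t(C) = E, t(s(D)) = t(G) = C, t(s(E)) = t(I) = B, t(s(F)) = t(E) = G, t(s(G)) = t(H) = H, t(s(H)) = t(F) = I, t(s(I)) = t(J) = J, t(s(J)) = t(A) = F.
Hence st = [D A E C B G H I J F].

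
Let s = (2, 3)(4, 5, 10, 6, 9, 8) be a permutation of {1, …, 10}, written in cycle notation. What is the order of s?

The disjoint cycles have lengths 6, 2, 1, 1.
Since disjoint cycles commute, ord(s) = lcm(6, 2) = 6.

6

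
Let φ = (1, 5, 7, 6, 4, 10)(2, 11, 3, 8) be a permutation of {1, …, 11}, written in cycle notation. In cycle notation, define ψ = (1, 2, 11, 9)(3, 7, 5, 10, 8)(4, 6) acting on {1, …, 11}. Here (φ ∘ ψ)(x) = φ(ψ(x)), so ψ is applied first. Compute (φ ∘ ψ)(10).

2

First apply ψ: ψ(10) = 8, then φ(8) = 2. Thus (φ ∘ ψ)(10) = 2.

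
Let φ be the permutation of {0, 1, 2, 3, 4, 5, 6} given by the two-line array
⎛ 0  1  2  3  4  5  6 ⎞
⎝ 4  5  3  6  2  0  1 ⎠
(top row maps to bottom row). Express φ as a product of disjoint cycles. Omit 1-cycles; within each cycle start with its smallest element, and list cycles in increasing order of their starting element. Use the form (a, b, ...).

(0, 4, 2, 3, 6, 1, 5)

From 0: 0 → 4 → 2 → 3 → 6 → 1 → 5 → 0, closing the cycle (0, 4, 2, 3, 6, 1, 5).
Continuing from each remaining unvisited element yields (0, 4, 2, 3, 6, 1, 5).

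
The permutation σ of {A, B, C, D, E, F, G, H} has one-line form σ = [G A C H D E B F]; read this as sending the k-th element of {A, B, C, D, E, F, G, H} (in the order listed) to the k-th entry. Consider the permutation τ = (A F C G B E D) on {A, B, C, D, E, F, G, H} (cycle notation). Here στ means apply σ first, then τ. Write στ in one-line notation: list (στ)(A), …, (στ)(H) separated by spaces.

B F G H A D E C

(στ)(x) = τ(σ(x)). Computing each image: τ(σ(A)) = τ(G) = B, τ(σ(B)) = τ(A) = F, τ(σ(C)) = τ(C) = G, τ(σ(D)) = τ(H) = H, τ(σ(E)) = τ(D) = A, τ(σ(F)) = τ(E) = D, τ(σ(G)) = τ(B) = E, τ(σ(H)) = τ(F) = C.
Hence στ = [B F G H A D E C].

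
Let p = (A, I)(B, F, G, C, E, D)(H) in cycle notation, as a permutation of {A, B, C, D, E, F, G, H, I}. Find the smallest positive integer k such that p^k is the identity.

6

The cycle type of p is (6, 2, 1).
The order is lcm(6, 2) = 6.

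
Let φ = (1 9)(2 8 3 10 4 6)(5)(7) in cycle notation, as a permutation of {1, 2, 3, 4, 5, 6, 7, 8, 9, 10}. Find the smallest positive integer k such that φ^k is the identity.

6

The disjoint cycles have lengths 6, 2, 1, 1.
The order is lcm(6, 2) = 6.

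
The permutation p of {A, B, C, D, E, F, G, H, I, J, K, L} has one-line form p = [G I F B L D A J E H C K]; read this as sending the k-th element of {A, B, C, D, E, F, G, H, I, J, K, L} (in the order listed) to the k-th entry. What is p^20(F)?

Tracing F → D → … returns to F after 8 steps, so F lies in an 8-cycle (B, I, E, L, K, C, F, D).
Powers repeat with period 8 on this cycle, and 20 mod 8 = 4, so p^20(F) = p^4(F).
Stepping 4 places around the cycle: F → D → B → I → E.

E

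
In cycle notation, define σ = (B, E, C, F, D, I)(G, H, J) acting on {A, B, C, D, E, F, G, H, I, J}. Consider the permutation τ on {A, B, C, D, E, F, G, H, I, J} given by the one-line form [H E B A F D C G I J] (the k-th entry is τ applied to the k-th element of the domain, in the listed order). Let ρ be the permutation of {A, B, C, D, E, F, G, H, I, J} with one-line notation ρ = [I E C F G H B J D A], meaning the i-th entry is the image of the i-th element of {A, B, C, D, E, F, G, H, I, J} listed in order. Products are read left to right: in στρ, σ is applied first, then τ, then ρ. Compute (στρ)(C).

F

(στρ)(C) = ρ(τ(σ(C))). σ(C) = F, then τ(F) = D, then ρ(D) = F, so the result is F.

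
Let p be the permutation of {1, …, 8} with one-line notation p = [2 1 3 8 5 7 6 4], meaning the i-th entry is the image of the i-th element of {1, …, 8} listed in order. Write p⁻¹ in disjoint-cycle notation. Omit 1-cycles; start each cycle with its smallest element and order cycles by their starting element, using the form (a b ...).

First write p in disjoint cycles: (1 2)(4 8)(6 7).
Reversing each cycle (and rotating so the smallest element leads) gives p⁻¹ = (1 2)(4 8)(6 7).

(1 2)(4 8)(6 7)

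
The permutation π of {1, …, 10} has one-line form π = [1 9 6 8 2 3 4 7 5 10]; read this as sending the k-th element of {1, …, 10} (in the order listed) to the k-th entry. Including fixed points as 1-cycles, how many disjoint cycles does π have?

5

The cycle decomposition is (1)(2 9 5)(3 6)(4 8 7)(10), which has 5 cycles (counting 1-cycles).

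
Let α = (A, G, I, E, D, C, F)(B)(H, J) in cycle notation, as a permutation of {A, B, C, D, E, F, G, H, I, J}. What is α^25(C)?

I

C lies in the 7-cycle (A, G, I, E, D, C, F).
Powers repeat with period 7 on this cycle, and 25 mod 7 = 4, so α^25(C) = α^4(C).
Stepping 4 places around the cycle: C → F → A → G → I.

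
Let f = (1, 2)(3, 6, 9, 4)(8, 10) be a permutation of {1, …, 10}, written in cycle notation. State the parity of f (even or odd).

odd

The cycle lengths are 4, 2, 2, 1, 1.
A cycle is odd iff its length is even; f has 3 even-length cycles, so sgn(f) = (−1)^3 and f is odd.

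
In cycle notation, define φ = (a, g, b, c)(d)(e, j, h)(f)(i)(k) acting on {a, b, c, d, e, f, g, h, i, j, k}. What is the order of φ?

The disjoint cycles have lengths 4, 3, 1, 1, 1, 1.
The order is lcm(4, 3) = 12.

12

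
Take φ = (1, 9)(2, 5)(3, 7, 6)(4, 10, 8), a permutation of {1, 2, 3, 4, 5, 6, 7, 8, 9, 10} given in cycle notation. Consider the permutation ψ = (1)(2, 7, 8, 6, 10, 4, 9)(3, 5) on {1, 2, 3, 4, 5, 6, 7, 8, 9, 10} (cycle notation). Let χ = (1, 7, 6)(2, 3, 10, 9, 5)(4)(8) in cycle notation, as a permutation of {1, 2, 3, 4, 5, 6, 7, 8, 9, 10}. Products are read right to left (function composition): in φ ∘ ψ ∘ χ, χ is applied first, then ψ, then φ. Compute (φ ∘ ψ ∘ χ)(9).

7

Apply the permutations in order: χ(9) = 5, then ψ(5) = 3, then φ(3) = 7. So (φ ∘ ψ ∘ χ)(9) = 7.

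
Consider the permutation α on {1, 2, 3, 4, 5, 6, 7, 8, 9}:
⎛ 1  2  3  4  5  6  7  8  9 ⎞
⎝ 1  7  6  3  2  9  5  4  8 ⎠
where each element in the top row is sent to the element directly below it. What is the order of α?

Decomposing into disjoint cycles gives cycle lengths 5, 3, 1.
The order is lcm(5, 3) = 15.

15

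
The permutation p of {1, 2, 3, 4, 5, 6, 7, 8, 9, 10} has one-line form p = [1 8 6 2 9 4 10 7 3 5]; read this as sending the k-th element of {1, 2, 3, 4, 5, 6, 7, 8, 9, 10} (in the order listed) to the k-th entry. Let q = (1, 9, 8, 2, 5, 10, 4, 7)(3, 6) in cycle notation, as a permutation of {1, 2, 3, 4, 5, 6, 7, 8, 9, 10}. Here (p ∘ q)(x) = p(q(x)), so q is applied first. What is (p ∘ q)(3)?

First apply q: q(3) = 6, then p(6) = 4. Thus (p ∘ q)(3) = 4.

4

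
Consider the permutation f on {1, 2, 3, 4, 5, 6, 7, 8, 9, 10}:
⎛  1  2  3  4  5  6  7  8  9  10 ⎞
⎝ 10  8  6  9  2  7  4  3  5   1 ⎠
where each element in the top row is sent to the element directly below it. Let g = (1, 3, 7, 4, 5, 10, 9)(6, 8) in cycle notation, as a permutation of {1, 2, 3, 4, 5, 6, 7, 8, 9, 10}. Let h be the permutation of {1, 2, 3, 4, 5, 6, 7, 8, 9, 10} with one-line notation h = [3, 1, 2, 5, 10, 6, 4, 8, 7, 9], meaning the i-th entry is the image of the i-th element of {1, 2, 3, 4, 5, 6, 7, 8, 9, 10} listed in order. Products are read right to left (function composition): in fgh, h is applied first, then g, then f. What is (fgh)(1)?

Apply the permutations in order: h(1) = 3, then g(3) = 7, then f(7) = 4. So (fgh)(1) = 4.

4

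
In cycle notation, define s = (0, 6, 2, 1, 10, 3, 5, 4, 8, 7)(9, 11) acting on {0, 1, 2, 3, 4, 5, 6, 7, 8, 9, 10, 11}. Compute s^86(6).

6 lies in the 10-cycle (0, 6, 2, 1, 10, 3, 5, 4, 8, 7).
On a 10-cycle, s^10 is the identity, so s^86 = s^6 there (86 ≡ 6 mod 10).
Advancing 6 steps from 6: 6 → 2 → 1 → 10 → 3 → 5 → 4.

4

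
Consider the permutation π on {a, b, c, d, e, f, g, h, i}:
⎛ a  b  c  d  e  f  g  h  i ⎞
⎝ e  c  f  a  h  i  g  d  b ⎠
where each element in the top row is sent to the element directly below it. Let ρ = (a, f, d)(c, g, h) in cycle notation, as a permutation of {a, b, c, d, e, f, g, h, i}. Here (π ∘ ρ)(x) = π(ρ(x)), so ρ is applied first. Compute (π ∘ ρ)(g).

d

First apply ρ: ρ(g) = h, then π(h) = d. Thus (π ∘ ρ)(g) = d.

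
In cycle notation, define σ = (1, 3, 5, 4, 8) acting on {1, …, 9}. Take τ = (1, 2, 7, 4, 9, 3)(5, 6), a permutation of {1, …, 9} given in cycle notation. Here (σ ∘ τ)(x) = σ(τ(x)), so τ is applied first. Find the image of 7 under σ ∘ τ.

8

(σ ∘ τ)(7) = σ(τ(7)). τ(7) = 4, then σ(4) = 8. So (σ ∘ τ)(7) = 8.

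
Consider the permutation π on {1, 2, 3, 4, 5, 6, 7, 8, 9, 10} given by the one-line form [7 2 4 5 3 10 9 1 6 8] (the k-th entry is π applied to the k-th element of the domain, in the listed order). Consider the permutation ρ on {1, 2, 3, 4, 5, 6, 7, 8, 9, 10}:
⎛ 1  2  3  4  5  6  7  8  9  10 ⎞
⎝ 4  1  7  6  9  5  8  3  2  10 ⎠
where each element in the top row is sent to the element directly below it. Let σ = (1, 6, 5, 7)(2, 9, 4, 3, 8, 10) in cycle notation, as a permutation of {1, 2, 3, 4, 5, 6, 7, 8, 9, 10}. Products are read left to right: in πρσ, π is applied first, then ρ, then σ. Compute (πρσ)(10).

Chase 10: π(10) = 8; ρ(8) = 3; σ(3) = 8. Hence (πρσ)(10) = 8.

8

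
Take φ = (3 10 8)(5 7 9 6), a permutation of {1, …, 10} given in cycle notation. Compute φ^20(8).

8 lies in the 3-cycle (3 10 8).
On a 3-cycle, φ^3 is the identity, so φ^20 = φ^2 there (20 ≡ 2 mod 3).
Stepping 2 places around the cycle: 8 → 3 → 10.

10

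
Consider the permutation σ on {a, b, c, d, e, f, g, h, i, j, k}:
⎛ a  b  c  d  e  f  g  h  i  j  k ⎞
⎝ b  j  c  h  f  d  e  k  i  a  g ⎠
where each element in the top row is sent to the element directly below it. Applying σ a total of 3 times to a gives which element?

a

Tracing a → b → … returns to a after 3 steps, so a lies in a 3-cycle (a, b, j).
Powers repeat with period 3 on this cycle, and 3 mod 3 = 0, so σ^3(a) = σ^0(a).
So σ^3(a) = a.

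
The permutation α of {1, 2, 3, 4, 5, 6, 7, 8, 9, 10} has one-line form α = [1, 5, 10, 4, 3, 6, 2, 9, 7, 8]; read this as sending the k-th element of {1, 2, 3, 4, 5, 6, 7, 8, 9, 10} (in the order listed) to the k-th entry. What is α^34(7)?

9

Tracing 7 → 2 → … returns to 7 after 7 steps, so 7 lies in a 7-cycle (2 5 3 10 8 9 7).
Powers repeat with period 7 on this cycle, and 34 mod 7 = 6, so α^34(7) = α^6(7).
Advancing 6 steps from 7: 7 → 2 → 5 → 3 → 10 → 8 → 9.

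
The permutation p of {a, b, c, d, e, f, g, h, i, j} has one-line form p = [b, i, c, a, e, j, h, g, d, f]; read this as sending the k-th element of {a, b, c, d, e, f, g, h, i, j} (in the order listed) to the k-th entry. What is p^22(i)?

a

Tracing i → d → … returns to i after 4 steps, so i lies in a 4-cycle (a, b, i, d).
Since the cycle has length 4, p^22 acts on it the same as p^2 (22 mod 4 = 2).
Stepping 2 places around the cycle: i → d → a.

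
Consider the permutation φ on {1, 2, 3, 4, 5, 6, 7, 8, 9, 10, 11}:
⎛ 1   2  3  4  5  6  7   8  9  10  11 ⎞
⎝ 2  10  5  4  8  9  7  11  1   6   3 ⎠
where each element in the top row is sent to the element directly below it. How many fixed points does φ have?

The fixed points (elements with φ(x) = x) are {4, 7}, so there are 2.

2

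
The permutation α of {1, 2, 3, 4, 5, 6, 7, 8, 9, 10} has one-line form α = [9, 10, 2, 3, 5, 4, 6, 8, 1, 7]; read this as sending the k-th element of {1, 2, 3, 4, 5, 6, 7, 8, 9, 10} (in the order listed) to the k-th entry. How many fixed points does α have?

The fixed points (elements with α(x) = x) are {5, 8}, so there are 2.

2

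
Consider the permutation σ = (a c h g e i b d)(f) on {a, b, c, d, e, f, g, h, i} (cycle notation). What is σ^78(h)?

h lies in the 8-cycle (a c h g e i b d).
Powers repeat with period 8 on this cycle, and 78 mod 8 = 6, so σ^78(h) = σ^6(h).
Advancing 6 steps from h: h → g → e → i → b → d → a.

a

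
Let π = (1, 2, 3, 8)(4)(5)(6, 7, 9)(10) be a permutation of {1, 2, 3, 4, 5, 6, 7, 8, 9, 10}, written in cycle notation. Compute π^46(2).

2 lies in the 4-cycle (1, 2, 3, 8).
Since the cycle has length 4, π^46 acts on it the same as π^2 (46 mod 4 = 2).
Advancing 2 steps from 2: 2 → 3 → 8.

8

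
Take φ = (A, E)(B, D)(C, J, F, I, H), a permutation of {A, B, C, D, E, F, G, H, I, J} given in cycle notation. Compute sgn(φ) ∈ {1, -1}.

The cycle lengths are 5, 2, 2, 1.
A cycle is odd iff its length is even; φ has 2 even-length cycles, so sgn(φ) = (−1)^2 and φ is even.

1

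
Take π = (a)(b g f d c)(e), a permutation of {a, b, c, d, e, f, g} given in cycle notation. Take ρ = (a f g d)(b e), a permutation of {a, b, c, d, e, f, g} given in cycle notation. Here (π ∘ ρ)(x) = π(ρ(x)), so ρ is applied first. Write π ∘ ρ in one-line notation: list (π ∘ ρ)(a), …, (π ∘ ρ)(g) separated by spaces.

For each element, apply ρ then π: a → f → d; b → e → e; c → c → b; d → a → a; e → b → g; f → g → f; g → d → c.
Collecting the images, π ∘ ρ = [d e b a g f c].

d e b a g f c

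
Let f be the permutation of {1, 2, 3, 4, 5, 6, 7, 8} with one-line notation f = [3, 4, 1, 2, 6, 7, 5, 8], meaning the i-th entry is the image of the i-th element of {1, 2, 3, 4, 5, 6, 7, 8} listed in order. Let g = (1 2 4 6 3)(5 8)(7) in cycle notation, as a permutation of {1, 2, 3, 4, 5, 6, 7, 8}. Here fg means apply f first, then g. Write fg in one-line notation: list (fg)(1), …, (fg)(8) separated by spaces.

(fg)(x) = g(f(x)). Computing each image: g(f(1)) = g(3) = 1, g(f(2)) = g(4) = 6, g(f(3)) = g(1) = 2, g(f(4)) = g(2) = 4, g(f(5)) = g(6) = 3, g(f(6)) = g(7) = 7, g(f(7)) = g(5) = 8, g(f(8)) = g(8) = 5.
Hence fg = [1 6 2 4 3 7 8 5].

1 6 2 4 3 7 8 5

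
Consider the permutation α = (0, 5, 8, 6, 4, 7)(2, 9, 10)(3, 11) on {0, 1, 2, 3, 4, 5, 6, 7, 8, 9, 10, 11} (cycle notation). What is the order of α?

The cycle type of α is (6, 3, 2, 1).
Since disjoint cycles commute, ord(α) = lcm(6, 3, 2) = 6.

6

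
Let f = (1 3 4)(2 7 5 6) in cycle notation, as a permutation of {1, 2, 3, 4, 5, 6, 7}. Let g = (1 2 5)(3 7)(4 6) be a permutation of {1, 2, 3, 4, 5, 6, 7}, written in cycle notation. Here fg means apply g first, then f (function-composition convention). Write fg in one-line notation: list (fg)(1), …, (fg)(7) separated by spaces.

7 6 5 2 3 1 4

Chase each element through g then f: 1 → 2 → 7; 2 → 5 → 6; 3 → 7 → 5; 4 → 6 → 2; 5 → 1 → 3; 6 → 4 → 1; 7 → 3 → 4.
So fg in one-line form is 7 6 5 2 3 1 4.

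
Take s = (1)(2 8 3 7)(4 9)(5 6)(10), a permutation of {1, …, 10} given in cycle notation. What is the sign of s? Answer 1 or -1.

The cycle lengths are 4, 2, 2, 1, 1.
A cycle is odd iff its length is even; s has 3 even-length cycles, so sgn(s) = (−1)^3 and s is odd.

-1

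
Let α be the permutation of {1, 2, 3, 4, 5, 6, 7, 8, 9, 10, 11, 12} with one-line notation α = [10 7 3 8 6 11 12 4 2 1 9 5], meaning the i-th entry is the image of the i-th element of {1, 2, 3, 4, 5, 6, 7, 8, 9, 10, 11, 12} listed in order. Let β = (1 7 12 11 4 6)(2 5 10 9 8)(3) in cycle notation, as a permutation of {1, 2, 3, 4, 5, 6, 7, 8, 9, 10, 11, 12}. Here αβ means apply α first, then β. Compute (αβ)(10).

7

(αβ)(10) = β(α(10)). α(10) = 1, then β(1) = 7. So (αβ)(10) = 7.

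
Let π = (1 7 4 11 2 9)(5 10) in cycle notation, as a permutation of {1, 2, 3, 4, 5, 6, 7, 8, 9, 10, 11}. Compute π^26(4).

2

4 lies in the 6-cycle (1 7 4 11 2 9).
Powers repeat with period 6 on this cycle, and 26 mod 6 = 2, so π^26(4) = π^2(4).
Stepping 2 places around the cycle: 4 → 11 → 2.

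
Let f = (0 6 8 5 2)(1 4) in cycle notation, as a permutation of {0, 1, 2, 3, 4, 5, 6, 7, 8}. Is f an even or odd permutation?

odd

The cycle lengths are 5, 2, 1, 1.
A cycle of length ℓ contributes ℓ−1 transpositions, so f is a product of 4 + 1 = 5 transpositions — odd.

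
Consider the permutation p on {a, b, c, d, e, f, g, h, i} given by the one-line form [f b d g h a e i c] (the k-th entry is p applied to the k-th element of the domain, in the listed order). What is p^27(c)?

Tracing c → d → … returns to c after 6 steps, so c lies in a 6-cycle (c d g e h i).
Powers repeat with period 6 on this cycle, and 27 mod 6 = 3, so p^27(c) = p^3(c).
Stepping 3 places around the cycle: c → d → g → e.

e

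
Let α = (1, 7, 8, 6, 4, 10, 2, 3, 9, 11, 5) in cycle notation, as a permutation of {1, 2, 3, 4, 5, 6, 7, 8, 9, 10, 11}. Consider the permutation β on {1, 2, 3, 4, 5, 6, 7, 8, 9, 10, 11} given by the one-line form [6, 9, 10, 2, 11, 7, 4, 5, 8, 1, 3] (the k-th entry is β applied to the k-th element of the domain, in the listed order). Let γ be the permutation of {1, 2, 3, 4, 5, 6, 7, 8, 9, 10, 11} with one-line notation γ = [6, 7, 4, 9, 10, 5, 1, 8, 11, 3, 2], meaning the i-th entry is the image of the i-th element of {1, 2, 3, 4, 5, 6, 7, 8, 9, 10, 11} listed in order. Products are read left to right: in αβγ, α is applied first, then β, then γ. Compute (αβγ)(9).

4

(αβγ)(9) = γ(β(α(9))). α(9) = 11, then β(11) = 3, then γ(3) = 4, so the result is 4.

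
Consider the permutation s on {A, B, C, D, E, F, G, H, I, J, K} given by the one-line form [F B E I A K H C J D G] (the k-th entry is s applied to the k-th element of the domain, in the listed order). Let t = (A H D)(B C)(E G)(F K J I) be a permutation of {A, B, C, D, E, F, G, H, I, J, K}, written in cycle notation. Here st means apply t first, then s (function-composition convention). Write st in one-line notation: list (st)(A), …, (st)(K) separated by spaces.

C E B F H G A I K J D

(st)(x) = s(t(x)). Computing each image: s(t(A)) = s(H) = C, s(t(B)) = s(C) = E, s(t(C)) = s(B) = B, s(t(D)) = s(A) = F, s(t(E)) = s(G) = H, s(t(F)) = s(K) = G, s(t(G)) = s(E) = A, s(t(H)) = s(D) = I, s(t(I)) = s(F) = K, s(t(J)) = s(I) = J, s(t(K)) = s(J) = D.
Hence st = [C E B F H G A I K J D].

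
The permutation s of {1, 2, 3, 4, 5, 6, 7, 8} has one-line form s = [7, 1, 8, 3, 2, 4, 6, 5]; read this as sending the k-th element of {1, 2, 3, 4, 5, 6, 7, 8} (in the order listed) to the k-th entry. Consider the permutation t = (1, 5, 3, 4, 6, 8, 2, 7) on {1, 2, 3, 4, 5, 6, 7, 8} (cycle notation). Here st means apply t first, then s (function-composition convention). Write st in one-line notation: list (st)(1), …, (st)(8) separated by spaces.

2 6 3 4 8 5 7 1

(st)(x) = s(t(x)). Computing each image: s(t(1)) = s(5) = 2, s(t(2)) = s(7) = 6, s(t(3)) = s(4) = 3, s(t(4)) = s(6) = 4, s(t(5)) = s(3) = 8, s(t(6)) = s(8) = 5, s(t(7)) = s(1) = 7, s(t(8)) = s(2) = 1.
Hence st = [2 6 3 4 8 5 7 1].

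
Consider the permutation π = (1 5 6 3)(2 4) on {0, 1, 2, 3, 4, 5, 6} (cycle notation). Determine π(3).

1

Within (1 5 6 3), 3 ↦ 1.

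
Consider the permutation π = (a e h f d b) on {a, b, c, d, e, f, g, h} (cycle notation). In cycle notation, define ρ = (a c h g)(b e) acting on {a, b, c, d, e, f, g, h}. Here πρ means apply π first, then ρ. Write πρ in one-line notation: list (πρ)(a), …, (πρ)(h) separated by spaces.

(πρ)(x) = ρ(π(x)). Computing each image: ρ(π(a)) = ρ(e) = b, ρ(π(b)) = ρ(a) = c, ρ(π(c)) = ρ(c) = h, ρ(π(d)) = ρ(b) = e, ρ(π(e)) = ρ(h) = g, ρ(π(f)) = ρ(d) = d, ρ(π(g)) = ρ(g) = a, ρ(π(h)) = ρ(f) = f.
Hence πρ = [b c h e g d a f].

b c h e g d a f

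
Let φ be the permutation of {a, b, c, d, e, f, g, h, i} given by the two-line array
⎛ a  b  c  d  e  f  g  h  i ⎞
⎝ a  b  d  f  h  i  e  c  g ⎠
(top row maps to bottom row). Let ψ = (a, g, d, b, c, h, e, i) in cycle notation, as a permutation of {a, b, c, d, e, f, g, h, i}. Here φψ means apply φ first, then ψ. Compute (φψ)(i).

First apply φ: φ(i) = g, then ψ(g) = d. Thus (φψ)(i) = d.

d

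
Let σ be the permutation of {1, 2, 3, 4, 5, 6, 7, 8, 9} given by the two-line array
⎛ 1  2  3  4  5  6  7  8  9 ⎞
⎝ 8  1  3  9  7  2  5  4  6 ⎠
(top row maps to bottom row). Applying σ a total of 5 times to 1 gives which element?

Tracing 1 → 8 → … returns to 1 after 6 steps, so 1 lies in a 6-cycle (1, 8, 4, 9, 6, 2).
Stepping 5 places around the cycle: 1 → 8 → 4 → 9 → 6 → 2.

2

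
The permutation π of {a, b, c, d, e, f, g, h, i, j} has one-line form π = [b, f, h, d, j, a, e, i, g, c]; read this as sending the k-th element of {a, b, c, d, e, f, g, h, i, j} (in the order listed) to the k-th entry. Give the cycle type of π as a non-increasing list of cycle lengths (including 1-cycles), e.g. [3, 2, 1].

The disjoint cycles are (a b f)(c h i g e j)(d), with lengths 6, 3, 1 in non-increasing order.

[6, 3, 1]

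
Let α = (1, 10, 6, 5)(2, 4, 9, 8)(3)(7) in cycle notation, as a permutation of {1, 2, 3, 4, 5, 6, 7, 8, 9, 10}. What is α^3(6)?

10

6 lies in the 4-cycle (1, 10, 6, 5).
Stepping 3 places around the cycle: 6 → 5 → 1 → 10.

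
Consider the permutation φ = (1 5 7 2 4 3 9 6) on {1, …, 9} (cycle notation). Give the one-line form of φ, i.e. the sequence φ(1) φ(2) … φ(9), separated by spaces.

5 4 9 3 7 1 2 8 6

Reading each image from the cycles: 1↦5, 2↦4, 3↦9, 4↦3, 5↦7, 6↦1, 7↦2, 8↦8, 9↦6.
Listing these in domain order gives 5 4 9 3 7 1 2 8 6.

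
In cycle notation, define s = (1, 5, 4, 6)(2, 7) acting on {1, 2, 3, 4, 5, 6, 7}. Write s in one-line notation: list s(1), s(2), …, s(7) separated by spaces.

Reading each image from the cycles: 1↦5, 2↦7, 3↦3, 4↦6, 5↦4, 6↦1, 7↦2.
So the one-line form is 5 7 3 6 4 1 2.

5 7 3 6 4 1 2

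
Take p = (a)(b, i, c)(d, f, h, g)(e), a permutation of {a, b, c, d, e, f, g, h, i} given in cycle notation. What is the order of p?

12

The disjoint cycles have lengths 4, 3, 1, 1.
The order of p is the least common multiple of its cycle lengths: lcm(4, 3) = 12.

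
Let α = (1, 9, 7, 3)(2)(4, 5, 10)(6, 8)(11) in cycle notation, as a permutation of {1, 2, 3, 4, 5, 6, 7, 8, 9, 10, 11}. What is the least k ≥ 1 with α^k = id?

12

The cycle type of α is (4, 3, 2, 1, 1).
The order is lcm(4, 3, 2) = 12.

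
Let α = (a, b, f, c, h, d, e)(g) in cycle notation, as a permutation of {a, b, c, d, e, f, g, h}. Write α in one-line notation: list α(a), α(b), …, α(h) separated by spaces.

b f h e a c g d

Image by image: a→b, b→f, c→h, d→e, e→a, f→c, g→g, h→d.
So the one-line form is b f h e a c g d.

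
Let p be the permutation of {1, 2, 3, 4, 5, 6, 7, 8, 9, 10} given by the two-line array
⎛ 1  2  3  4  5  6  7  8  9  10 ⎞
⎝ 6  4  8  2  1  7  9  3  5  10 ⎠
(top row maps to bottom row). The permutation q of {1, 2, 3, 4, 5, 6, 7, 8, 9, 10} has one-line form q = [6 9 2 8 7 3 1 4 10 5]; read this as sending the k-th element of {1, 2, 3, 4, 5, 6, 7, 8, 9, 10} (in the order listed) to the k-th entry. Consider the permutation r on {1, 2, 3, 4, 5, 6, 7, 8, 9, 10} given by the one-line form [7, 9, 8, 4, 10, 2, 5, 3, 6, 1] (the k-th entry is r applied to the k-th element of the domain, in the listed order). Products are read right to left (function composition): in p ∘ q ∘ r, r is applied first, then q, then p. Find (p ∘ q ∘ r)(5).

Chase 5: r(5) = 10; q(10) = 5; p(5) = 1. Hence (p ∘ q ∘ r)(5) = 1.

1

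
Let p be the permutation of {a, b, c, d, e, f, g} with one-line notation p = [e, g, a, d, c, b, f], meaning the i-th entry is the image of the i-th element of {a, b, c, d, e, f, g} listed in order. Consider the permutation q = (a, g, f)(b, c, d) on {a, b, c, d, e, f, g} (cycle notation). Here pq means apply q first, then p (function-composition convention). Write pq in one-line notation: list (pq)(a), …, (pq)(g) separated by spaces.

Chase each element through q then p: a → g → f; b → c → a; c → d → d; d → b → g; e → e → c; f → a → e; g → f → b.
Collecting the images, pq = [f a d g c e b].

f a d g c e b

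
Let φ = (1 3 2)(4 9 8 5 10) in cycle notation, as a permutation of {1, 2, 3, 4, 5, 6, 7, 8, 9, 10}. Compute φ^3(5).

9

5 lies in the 5-cycle (4 9 8 5 10).
Stepping 3 places around the cycle: 5 → 10 → 4 → 9.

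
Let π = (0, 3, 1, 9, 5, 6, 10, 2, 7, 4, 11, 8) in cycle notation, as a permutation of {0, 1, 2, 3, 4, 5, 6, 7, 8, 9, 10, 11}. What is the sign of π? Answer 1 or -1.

-1

The cycle lengths are 12.
A cycle is odd iff its length is even; π has 1 even-length cycle, so sgn(π) = (−1)^1 and π is odd.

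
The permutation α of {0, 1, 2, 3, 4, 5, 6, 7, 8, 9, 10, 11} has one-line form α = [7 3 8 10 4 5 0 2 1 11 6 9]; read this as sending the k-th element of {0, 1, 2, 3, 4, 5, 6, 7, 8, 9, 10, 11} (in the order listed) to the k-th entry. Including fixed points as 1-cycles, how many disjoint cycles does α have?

The cycle decomposition is (0, 7, 2, 8, 1, 3, 10, 6)(4)(5)(9, 11), which has 4 cycles (counting 1-cycles).

4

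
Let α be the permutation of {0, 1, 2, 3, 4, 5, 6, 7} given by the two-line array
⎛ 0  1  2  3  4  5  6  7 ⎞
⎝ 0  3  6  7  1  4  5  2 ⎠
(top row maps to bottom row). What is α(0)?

0

The entry below 0 in the array is 0, so α(0) = 0.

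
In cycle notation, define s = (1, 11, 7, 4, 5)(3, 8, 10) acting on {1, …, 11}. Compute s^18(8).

8 lies in the 3-cycle (3, 8, 10).
Powers repeat with period 3 on this cycle, and 18 mod 3 = 0, so s^18(8) = s^0(8).
So s^18(8) = 8.

8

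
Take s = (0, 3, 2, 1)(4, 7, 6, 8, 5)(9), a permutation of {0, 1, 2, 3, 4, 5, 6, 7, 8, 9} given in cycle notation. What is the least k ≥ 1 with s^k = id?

The disjoint cycles have lengths 5, 4, 1.
The order is lcm(5, 4) = 20.

20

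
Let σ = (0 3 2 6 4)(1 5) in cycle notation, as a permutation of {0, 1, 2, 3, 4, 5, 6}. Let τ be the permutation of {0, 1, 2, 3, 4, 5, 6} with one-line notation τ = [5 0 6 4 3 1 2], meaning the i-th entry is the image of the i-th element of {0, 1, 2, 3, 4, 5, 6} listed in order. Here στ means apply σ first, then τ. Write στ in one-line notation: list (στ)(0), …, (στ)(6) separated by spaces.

4 1 2 6 5 0 3

(στ)(x) = τ(σ(x)). Computing each image: τ(σ(0)) = τ(3) = 4, τ(σ(1)) = τ(5) = 1, τ(σ(2)) = τ(6) = 2, τ(σ(3)) = τ(2) = 6, τ(σ(4)) = τ(0) = 5, τ(σ(5)) = τ(1) = 0, τ(σ(6)) = τ(4) = 3.
Hence στ = [4 1 2 6 5 0 3].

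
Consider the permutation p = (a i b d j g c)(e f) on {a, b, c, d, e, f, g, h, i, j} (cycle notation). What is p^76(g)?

g lies in the 7-cycle (a i b d j g c).
Since the cycle has length 7, p^76 acts on it the same as p^6 (76 mod 7 = 6).
Advancing 6 steps from g: g → c → a → i → b → d → j.

j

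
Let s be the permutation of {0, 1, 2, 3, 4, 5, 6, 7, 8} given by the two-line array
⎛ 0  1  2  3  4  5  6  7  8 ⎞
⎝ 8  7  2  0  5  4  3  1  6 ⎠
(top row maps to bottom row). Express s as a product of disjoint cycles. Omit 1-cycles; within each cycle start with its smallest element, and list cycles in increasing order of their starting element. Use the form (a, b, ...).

Start at 0 and follow images: 0 → 8 → 6 → 3 → 0, giving the cycle (0, 8, 6, 3).
Continuing from each remaining unvisited element yields (0, 8, 6, 3)(1, 7)(4, 5).

(0, 8, 6, 3)(1, 7)(4, 5)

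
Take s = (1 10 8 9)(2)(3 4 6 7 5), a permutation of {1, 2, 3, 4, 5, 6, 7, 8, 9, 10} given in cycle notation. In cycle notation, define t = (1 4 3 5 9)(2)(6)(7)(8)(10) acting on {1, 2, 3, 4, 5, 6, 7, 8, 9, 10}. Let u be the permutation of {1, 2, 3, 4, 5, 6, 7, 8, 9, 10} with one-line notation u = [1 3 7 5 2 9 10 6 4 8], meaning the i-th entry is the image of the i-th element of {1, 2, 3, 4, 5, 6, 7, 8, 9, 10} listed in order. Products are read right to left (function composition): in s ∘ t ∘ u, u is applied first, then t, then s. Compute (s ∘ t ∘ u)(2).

3

(s ∘ t ∘ u)(2) = s(t(u(2))). u(2) = 3, then t(3) = 5, then s(5) = 3, so the result is 3.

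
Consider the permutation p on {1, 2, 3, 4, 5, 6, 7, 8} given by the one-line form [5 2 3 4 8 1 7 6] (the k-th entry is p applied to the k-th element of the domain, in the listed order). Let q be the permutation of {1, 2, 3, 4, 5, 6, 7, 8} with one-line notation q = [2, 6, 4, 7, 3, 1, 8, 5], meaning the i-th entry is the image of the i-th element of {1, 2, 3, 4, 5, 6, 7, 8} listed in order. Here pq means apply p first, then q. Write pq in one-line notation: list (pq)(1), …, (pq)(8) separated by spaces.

(pq)(x) = q(p(x)). Computing each image: q(p(1)) = q(5) = 3, q(p(2)) = q(2) = 6, q(p(3)) = q(3) = 4, q(p(4)) = q(4) = 7, q(p(5)) = q(8) = 5, q(p(6)) = q(1) = 2, q(p(7)) = q(7) = 8, q(p(8)) = q(6) = 1.
Hence pq = [3 6 4 7 5 2 8 1].

3 6 4 7 5 2 8 1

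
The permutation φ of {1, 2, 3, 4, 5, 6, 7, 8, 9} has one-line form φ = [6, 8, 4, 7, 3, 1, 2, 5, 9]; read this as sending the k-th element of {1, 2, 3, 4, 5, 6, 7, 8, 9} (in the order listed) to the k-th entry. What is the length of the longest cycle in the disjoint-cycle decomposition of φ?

Decomposing into disjoint cycles gives (1, 6)(2, 8, 5, 3, 4, 7); the longest has length 6.

6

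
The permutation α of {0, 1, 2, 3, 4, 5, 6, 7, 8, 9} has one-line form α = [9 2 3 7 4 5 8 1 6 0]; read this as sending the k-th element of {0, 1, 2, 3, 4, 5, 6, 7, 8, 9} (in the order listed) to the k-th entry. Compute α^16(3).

Tracing 3 → 7 → … returns to 3 after 4 steps, so 3 lies in a 4-cycle (1, 2, 3, 7).
Powers repeat with period 4 on this cycle, and 16 mod 4 = 0, so α^16(3) = α^0(3).
So α^16(3) = 3.

3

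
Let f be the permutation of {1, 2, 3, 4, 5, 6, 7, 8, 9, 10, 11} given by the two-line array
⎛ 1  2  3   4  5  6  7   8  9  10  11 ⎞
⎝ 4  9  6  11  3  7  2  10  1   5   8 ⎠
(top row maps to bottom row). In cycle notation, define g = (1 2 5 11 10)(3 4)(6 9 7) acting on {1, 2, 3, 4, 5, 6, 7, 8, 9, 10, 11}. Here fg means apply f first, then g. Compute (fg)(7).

(fg)(7) = g(f(7)). f(7) = 2, then g(2) = 5. So (fg)(7) = 5.

5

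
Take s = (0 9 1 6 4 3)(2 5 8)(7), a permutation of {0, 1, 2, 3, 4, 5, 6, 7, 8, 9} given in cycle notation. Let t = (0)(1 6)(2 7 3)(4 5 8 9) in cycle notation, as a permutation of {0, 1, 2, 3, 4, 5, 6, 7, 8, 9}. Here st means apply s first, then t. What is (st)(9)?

s(9) = 1, then t(1) = 6; composing gives (st)(9) = 6.

6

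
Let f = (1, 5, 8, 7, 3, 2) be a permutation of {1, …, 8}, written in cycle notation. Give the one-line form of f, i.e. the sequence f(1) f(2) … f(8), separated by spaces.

Image by image: 1↦5, 2↦1, 3↦2, 4↦4, 5↦8, 6↦6, 7↦3, 8↦7.
So the one-line form is 5 1 2 4 8 6 3 7.

5 1 2 4 8 6 3 7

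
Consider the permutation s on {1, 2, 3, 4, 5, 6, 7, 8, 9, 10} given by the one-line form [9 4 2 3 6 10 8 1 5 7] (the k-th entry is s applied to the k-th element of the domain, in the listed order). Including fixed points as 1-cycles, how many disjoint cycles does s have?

The cycle decomposition is (1, 9, 5, 6, 10, 7, 8)(2, 4, 3), which has 2 cycles (counting 1-cycles).

2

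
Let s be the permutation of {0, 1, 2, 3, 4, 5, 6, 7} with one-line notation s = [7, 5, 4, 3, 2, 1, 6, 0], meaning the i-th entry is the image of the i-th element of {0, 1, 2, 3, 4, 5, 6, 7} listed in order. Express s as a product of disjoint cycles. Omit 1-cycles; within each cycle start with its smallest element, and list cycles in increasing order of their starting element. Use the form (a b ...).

Start at 0 and follow images: 0 → 7 → 0, giving the cycle (0 7).
Continuing from each remaining unvisited element yields (0 7)(1 5)(2 4).

(0 7)(1 5)(2 4)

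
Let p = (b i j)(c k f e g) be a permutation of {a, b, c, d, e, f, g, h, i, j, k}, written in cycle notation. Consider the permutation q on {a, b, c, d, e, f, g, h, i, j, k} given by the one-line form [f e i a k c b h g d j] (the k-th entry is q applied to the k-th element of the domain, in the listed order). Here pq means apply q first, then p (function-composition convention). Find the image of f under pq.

(pq)(f) = p(q(f)). q(f) = c, then p(c) = k. So (pq)(f) = k.

k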